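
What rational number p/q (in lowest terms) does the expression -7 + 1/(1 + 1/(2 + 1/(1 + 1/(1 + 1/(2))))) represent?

a_0 = -7: -7/1
a_1 = 1: -6/1
a_2 = 2: -19/3
a_3 = 1: -25/4
a_4 = 1: -44/7
a_5 = 2: -113/18

-113/18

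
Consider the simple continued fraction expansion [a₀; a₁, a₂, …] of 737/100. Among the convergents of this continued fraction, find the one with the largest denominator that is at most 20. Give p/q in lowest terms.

140/19

List convergents until the denominator exceeds the bound:
a_0 = 7: 7/1  (≤ bound)
a_1 = 2: 15/2  (≤ bound)
a_2 = 1: 22/3  (≤ bound)
a_3 = 2: 59/8  (≤ bound)
a_4 = 2: 140/19  (≤ bound)
a_5 = 1: 199/27  (> 20, stop)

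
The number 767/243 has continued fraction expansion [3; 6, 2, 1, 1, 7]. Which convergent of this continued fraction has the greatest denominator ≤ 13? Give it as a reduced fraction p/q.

List convergents until the denominator exceeds the bound:
a_0 = 3: 3/1  (≤ bound)
a_1 = 6: 19/6  (≤ bound)
a_2 = 2: 41/13  (≤ bound)
a_3 = 1: 60/19  (> 13, stop)

41/13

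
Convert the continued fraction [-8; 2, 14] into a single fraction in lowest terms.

-218/29

Work from the innermost term outward:
Start with 14.
2 + 1/(14/1) = 2 + 1/14 = 29/14
-8 + 1/(29/14) = -8 + 14/29 = -218/29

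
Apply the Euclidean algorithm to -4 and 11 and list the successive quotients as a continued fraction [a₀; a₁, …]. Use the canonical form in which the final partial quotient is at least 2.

⌊-4/11⌋ = -1, remainder 7
⌊11/7⌋ = 1, remainder 4
⌊7/4⌋ = 1, remainder 3
⌊4/3⌋ = 1, remainder 1
⌊3/1⌋ = 3, remainder 0

[-1; 1, 1, 1, 3]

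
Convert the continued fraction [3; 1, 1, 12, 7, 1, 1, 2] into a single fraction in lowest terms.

Start with 2.
1 + 1/(2/1) = 1 + 1/2 = 3/2
1 + 1/(3/2) = 1 + 2/3 = 5/3
7 + 1/(5/3) = 7 + 3/5 = 38/5
12 + 1/(38/5) = 12 + 5/38 = 461/38
1 + 1/(461/38) = 1 + 38/461 = 499/461
1 + 1/(499/461) = 1 + 461/499 = 960/499
3 + 1/(960/499) = 3 + 499/960 = 3379/960

3379/960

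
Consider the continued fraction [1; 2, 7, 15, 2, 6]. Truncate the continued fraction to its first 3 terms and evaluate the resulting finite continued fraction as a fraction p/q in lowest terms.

Starting at the tail and folding back:
Start with 7.
2 + 1/(7/1) = 2 + 1/7 = 15/7
1 + 1/(15/7) = 1 + 7/15 = 22/15

22/15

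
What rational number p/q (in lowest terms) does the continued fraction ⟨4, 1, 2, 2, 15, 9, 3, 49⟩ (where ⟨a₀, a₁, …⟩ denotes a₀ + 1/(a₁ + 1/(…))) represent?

707813/150184

Start with 49.
3 + 1/(49/1) = 3 + 1/49 = 148/49
9 + 1/(148/49) = 9 + 49/148 = 1381/148
15 + 1/(1381/148) = 15 + 148/1381 = 20863/1381
2 + 1/(20863/1381) = 2 + 1381/20863 = 43107/20863
2 + 1/(43107/20863) = 2 + 20863/43107 = 107077/43107
1 + 1/(107077/43107) = 1 + 43107/107077 = 150184/107077
4 + 1/(150184/107077) = 4 + 107077/150184 = 707813/150184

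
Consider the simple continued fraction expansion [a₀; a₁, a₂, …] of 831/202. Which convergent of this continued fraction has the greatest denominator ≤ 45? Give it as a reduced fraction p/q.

181/44

List convergents until the denominator exceeds the bound:
a_0 = 4: 4/1  (≤ bound)
a_1 = 8: 33/8  (≤ bound)
a_2 = 1: 37/9  (≤ bound)
a_3 = 3: 144/35  (≤ bound)
a_4 = 1: 181/44  (≤ bound)
a_5 = 1: 325/79  (> 45, stop)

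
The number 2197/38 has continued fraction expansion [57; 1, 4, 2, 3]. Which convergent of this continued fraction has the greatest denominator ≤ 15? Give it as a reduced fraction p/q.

636/11

a_0 = 57: 57/1  (≤ bound)
a_1 = 1: 58/1  (≤ bound)
a_2 = 4: 289/5  (≤ bound)
a_3 = 2: 636/11  (≤ bound)
a_4 = 3: 2197/38  (> 15, stop)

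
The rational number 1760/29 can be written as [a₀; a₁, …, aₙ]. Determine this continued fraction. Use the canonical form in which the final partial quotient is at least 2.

[60; 1, 2, 4, 2]

Run the Euclidean algorithm, recording each quotient:
1760 = 60·29 + 20, so a_0 = 60
29 = 1·20 + 9, so a_1 = 1
20 = 2·9 + 2, so a_2 = 2
9 = 4·2 + 1, so a_3 = 4
2 = 2·1 + 0, so a_4 = 2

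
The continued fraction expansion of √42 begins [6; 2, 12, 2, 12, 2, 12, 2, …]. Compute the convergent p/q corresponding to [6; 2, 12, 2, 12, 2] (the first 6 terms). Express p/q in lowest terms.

a_0 = 6: 6/1
a_1 = 2: 13/2
a_2 = 12: 162/25
a_3 = 2: 337/52
a_4 = 12: 4206/649
a_5 = 2: 8749/1350

8749/1350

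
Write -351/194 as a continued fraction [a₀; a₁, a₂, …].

[-2; 5, 4, 9]

Run the Euclidean algorithm, recording each quotient:
-351 = -2·194 + 37, so a_0 = -2
194 = 5·37 + 9, so a_1 = 5
37 = 4·9 + 1, so a_2 = 4
9 = 9·1 + 0, so a_3 = 9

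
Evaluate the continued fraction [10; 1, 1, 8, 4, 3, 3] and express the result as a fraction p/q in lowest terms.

Use the convergent recurrence hₖ = aₖ·hₖ₋₁ + hₖ₋₂ (and likewise for the denominators kₖ):
a_0 = 10: 10/1
a_1 = 1: 11/1
a_2 = 1: 21/2
a_3 = 8: 179/17
a_4 = 4: 737/70
a_5 = 3: 2390/227
a_6 = 3: 7907/751

7907/751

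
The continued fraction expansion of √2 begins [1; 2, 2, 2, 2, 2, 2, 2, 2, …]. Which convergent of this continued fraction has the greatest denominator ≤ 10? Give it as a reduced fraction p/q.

7/5

a_0 = 1: 1/1  (≤ bound)
a_1 = 2: 3/2  (≤ bound)
a_2 = 2: 7/5  (≤ bound)
a_3 = 2: 17/12  (> 10, stop)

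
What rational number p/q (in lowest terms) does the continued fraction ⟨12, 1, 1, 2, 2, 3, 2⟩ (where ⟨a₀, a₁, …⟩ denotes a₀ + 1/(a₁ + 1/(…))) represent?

a_0 = 12: 12/1
a_1 = 1: 13/1
a_2 = 1: 25/2
a_3 = 2: 63/5
a_4 = 2: 151/12
a_5 = 3: 516/41
a_6 = 2: 1183/94

1183/94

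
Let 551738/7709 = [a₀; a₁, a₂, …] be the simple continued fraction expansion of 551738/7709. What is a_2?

Apply division with remainder until the remainder is 0:
551738 ÷ 7709 → quotient 71, remainder 4399
7709 ÷ 4399 → quotient 1, remainder 3310
4399 ÷ 3310 → quotient 1, remainder 1089

1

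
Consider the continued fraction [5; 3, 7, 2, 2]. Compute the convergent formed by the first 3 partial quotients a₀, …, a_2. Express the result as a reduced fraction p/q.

117/22

a_0 = 5: 5/1
a_1 = 3: 16/3
a_2 = 7: 117/22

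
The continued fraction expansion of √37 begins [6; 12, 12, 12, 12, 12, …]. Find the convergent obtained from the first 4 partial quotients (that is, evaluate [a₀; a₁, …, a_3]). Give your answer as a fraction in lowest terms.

10657/1752

a_0 = 6: 6/1
a_1 = 12: 73/12
a_2 = 12: 882/145
a_3 = 12: 10657/1752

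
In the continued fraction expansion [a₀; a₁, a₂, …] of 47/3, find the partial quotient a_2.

47 = 15·3 + 2, so a_0 = 15
3 = 1·2 + 1, so a_1 = 1
2 = 2·1 + 0, so a_2 = 2

2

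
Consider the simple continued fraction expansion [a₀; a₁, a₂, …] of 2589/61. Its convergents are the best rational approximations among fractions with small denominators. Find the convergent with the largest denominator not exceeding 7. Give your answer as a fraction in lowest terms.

List convergents until the denominator exceeds the bound:
a_0 = 42: 42/1  (≤ bound)
a_1 = 2: 85/2  (≤ bound)
a_2 = 3: 297/7  (≤ bound)
a_3 = 1: 382/9  (> 7, stop)

297/7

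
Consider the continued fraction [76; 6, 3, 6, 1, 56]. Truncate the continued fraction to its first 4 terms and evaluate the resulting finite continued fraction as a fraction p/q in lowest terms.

9139/120

a_0 = 76: 76/1
a_1 = 6: 457/6
a_2 = 3: 1447/19
a_3 = 6: 9139/120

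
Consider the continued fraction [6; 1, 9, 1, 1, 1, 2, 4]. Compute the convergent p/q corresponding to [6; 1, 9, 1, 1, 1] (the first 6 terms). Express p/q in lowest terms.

221/32

Compute successive convergents:
a_0 = 6: 6/1
a_1 = 1: 7/1
a_2 = 9: 69/10
a_3 = 1: 76/11
a_4 = 1: 145/21
a_5 = 1: 221/32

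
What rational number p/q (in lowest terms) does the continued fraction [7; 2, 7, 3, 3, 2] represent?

a_0 = 7: 7/1
a_1 = 2: 15/2
a_2 = 7: 112/15
a_3 = 3: 351/47
a_4 = 3: 1165/156
a_5 = 2: 2681/359

2681/359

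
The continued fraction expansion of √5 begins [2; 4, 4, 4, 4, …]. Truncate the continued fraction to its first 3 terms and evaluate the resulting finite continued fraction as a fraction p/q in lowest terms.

38/17

Start with 4.
4 + 1/(4/1) = 4 + 1/4 = 17/4
2 + 1/(17/4) = 2 + 4/17 = 38/17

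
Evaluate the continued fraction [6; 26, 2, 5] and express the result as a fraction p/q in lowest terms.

1757/291

a_0 = 6: 6/1
a_1 = 26: 157/26
a_2 = 2: 320/53
a_3 = 5: 1757/291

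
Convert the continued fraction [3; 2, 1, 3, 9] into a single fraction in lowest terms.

Start with 9.
3 + 1/(9/1) = 3 + 1/9 = 28/9
1 + 1/(28/9) = 1 + 9/28 = 37/28
2 + 1/(37/28) = 2 + 28/37 = 102/37
3 + 1/(102/37) = 3 + 37/102 = 343/102

343/102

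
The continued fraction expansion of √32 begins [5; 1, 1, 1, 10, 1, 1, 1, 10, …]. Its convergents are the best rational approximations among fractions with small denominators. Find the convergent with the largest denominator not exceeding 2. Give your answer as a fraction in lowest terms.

a_0 = 5: 5/1  (≤ bound)
a_1 = 1: 6/1  (≤ bound)
a_2 = 1: 11/2  (≤ bound)
a_3 = 1: 17/3  (> 2, stop)

11/2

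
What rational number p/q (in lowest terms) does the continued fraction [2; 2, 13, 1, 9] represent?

a_0 = 2: 2/1
a_1 = 2: 5/2
a_2 = 13: 67/27
a_3 = 1: 72/29
a_4 = 9: 715/288

715/288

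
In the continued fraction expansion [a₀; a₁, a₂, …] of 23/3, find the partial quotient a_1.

1

⌊23/3⌋ = 7, remainder 2
⌊3/2⌋ = 1, remainder 1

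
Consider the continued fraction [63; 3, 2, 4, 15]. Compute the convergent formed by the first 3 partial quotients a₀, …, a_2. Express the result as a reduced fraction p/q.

443/7

Start with 2.
3 + 1/(2/1) = 3 + 1/2 = 7/2
63 + 1/(7/2) = 63 + 2/7 = 443/7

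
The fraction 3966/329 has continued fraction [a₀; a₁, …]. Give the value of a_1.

Run the Euclidean algorithm, recording each quotient:
⌊3966/329⌋ = 12, remainder 18
⌊329/18⌋ = 18, remainder 5

18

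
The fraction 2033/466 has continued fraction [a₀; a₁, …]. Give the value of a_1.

2033 ÷ 466 → quotient 4, remainder 169
466 ÷ 169 → quotient 2, remainder 128

2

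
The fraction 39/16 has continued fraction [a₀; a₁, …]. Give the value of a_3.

⌊39/16⌋ = 2, remainder 7
⌊16/7⌋ = 2, remainder 2
⌊7/2⌋ = 3, remainder 1
⌊2/1⌋ = 2, remainder 0

2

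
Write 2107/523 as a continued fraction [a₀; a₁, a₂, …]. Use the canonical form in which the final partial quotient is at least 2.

2107 ÷ 523 → quotient 4, remainder 15
523 ÷ 15 → quotient 34, remainder 13
15 ÷ 13 → quotient 1, remainder 2
13 ÷ 2 → quotient 6, remainder 1
2 ÷ 1 → quotient 2, remainder 0

[4; 34, 1, 6, 2]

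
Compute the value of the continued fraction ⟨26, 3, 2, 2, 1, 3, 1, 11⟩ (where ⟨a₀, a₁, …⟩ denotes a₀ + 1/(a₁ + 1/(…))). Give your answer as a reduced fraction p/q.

Start with 11.
1 + 1/(11/1) = 1 + 1/11 = 12/11
3 + 1/(12/11) = 3 + 11/12 = 47/12
1 + 1/(47/12) = 1 + 12/47 = 59/47
2 + 1/(59/47) = 2 + 47/59 = 165/59
2 + 1/(165/59) = 2 + 59/165 = 389/165
3 + 1/(389/165) = 3 + 165/389 = 1332/389
26 + 1/(1332/389) = 26 + 389/1332 = 35021/1332

35021/1332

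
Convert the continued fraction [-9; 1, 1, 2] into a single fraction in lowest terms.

-42/5

a_0 = -9: -9/1
a_1 = 1: -8/1
a_2 = 1: -17/2
a_3 = 2: -42/5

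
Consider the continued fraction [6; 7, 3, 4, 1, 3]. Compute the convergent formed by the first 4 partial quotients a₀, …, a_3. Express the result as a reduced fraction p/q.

a_0 = 6: 6/1
a_1 = 7: 43/7
a_2 = 3: 135/22
a_3 = 4: 583/95

583/95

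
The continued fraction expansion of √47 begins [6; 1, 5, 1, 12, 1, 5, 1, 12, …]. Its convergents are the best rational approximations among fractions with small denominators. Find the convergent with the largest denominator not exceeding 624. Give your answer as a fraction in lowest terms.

3942/575

a_0 = 6: 6/1  (≤ bound)
a_1 = 1: 7/1  (≤ bound)
a_2 = 5: 41/6  (≤ bound)
a_3 = 1: 48/7  (≤ bound)
a_4 = 12: 617/90  (≤ bound)
a_5 = 1: 665/97  (≤ bound)
a_6 = 5: 3942/575  (≤ bound)
a_7 = 1: 4607/672  (> 624, stop)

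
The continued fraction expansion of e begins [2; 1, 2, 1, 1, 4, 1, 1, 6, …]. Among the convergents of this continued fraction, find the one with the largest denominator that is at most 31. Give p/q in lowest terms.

a_0 = 2: 2/1  (≤ bound)
a_1 = 1: 3/1  (≤ bound)
a_2 = 2: 8/3  (≤ bound)
a_3 = 1: 11/4  (≤ bound)
a_4 = 1: 19/7  (≤ bound)
a_5 = 4: 87/32  (> 31, stop)

19/7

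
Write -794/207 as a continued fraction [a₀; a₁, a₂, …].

[-4; 6, 11, 3]

Run the Euclidean algorithm, recording each quotient:
-794 = -4·207 + 34, so a_0 = -4
207 = 6·34 + 3, so a_1 = 6
34 = 11·3 + 1, so a_2 = 11
3 = 3·1 + 0, so a_3 = 3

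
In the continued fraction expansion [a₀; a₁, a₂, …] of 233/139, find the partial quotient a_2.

2

⌊233/139⌋ = 1, remainder 94
⌊139/94⌋ = 1, remainder 45
⌊94/45⌋ = 2, remainder 4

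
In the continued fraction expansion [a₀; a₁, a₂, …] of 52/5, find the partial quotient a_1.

2

52 ÷ 5 → quotient 10, remainder 2
5 ÷ 2 → quotient 2, remainder 1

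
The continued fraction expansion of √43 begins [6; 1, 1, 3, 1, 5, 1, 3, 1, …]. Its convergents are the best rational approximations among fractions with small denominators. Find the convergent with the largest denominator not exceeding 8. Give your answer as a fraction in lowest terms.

List convergents until the denominator exceeds the bound:
a_0 = 6: 6/1  (≤ bound)
a_1 = 1: 7/1  (≤ bound)
a_2 = 1: 13/2  (≤ bound)
a_3 = 3: 46/7  (≤ bound)
a_4 = 1: 59/9  (> 8, stop)

46/7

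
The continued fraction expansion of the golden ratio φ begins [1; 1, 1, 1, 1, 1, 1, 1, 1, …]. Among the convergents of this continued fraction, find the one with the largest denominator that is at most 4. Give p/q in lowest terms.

5/3

a_0 = 1: 1/1  (≤ bound)
a_1 = 1: 2/1  (≤ bound)
a_2 = 1: 3/2  (≤ bound)
a_3 = 1: 5/3  (≤ bound)
a_4 = 1: 8/5  (> 4, stop)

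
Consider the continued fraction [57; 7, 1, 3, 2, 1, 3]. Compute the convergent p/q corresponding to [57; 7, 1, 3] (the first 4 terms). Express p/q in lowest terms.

a_0 = 57: 57/1
a_1 = 7: 400/7
a_2 = 1: 457/8
a_3 = 3: 1771/31

1771/31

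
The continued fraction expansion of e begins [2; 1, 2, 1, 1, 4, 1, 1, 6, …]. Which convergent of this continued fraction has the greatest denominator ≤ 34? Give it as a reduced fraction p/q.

List convergents until the denominator exceeds the bound:
a_0 = 2: 2/1  (≤ bound)
a_1 = 1: 3/1  (≤ bound)
a_2 = 2: 8/3  (≤ bound)
a_3 = 1: 11/4  (≤ bound)
a_4 = 1: 19/7  (≤ bound)
a_5 = 4: 87/32  (≤ bound)
a_6 = 1: 106/39  (> 34, stop)

87/32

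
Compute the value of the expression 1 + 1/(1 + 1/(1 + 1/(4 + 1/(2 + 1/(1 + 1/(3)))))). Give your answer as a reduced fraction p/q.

166/107

Start with 3.
1 + 1/(3/1) = 1 + 1/3 = 4/3
2 + 1/(4/3) = 2 + 3/4 = 11/4
4 + 1/(11/4) = 4 + 4/11 = 48/11
1 + 1/(48/11) = 1 + 11/48 = 59/48
1 + 1/(59/48) = 1 + 48/59 = 107/59
1 + 1/(107/59) = 1 + 59/107 = 166/107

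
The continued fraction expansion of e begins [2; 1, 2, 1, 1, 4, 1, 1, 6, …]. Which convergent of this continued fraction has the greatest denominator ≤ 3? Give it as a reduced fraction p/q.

8/3

List convergents until the denominator exceeds the bound:
a_0 = 2: 2/1  (≤ bound)
a_1 = 1: 3/1  (≤ bound)
a_2 = 2: 8/3  (≤ bound)
a_3 = 1: 11/4  (> 3, stop)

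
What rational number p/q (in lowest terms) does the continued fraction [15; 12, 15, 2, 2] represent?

Start with 2.
2 + 1/(2/1) = 2 + 1/2 = 5/2
15 + 1/(5/2) = 15 + 2/5 = 77/5
12 + 1/(77/5) = 12 + 5/77 = 929/77
15 + 1/(929/77) = 15 + 77/929 = 14012/929

14012/929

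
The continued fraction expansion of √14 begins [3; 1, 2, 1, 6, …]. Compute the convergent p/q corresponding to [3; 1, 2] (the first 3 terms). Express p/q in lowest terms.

11/3

a_0 = 3: 3/1
a_1 = 1: 4/1
a_2 = 2: 11/3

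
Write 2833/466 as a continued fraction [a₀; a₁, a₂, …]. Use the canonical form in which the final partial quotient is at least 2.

Apply division with remainder until the remainder is 0:
⌊2833/466⌋ = 6, remainder 37
⌊466/37⌋ = 12, remainder 22
⌊37/22⌋ = 1, remainder 15
⌊22/15⌋ = 1, remainder 7
⌊15/7⌋ = 2, remainder 1
⌊7/1⌋ = 7, remainder 0

[6; 12, 1, 1, 2, 7]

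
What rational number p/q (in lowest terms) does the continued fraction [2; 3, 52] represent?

366/157

Collapse the nested fraction from the inside out:
Start with 52.
3 + 1/(52/1) = 3 + 1/52 = 157/52
2 + 1/(157/52) = 2 + 52/157 = 366/157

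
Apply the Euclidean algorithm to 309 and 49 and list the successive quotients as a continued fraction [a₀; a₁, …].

309 = 6·49 + 15, so a_0 = 6
49 = 3·15 + 4, so a_1 = 3
15 = 3·4 + 3, so a_2 = 3
4 = 1·3 + 1, so a_3 = 1
3 = 3·1 + 0, so a_4 = 3

[6; 3, 3, 1, 3]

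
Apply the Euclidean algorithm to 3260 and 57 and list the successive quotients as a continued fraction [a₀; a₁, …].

3260 = 57·57 + 11, so a_0 = 57
57 = 5·11 + 2, so a_1 = 5
11 = 5·2 + 1, so a_2 = 5
2 = 2·1 + 0, so a_3 = 2

[57; 5, 5, 2]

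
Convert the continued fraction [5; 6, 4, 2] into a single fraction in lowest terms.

289/56

Start with 2.
4 + 1/(2/1) = 4 + 1/2 = 9/2
6 + 1/(9/2) = 6 + 2/9 = 56/9
5 + 1/(56/9) = 5 + 9/56 = 289/56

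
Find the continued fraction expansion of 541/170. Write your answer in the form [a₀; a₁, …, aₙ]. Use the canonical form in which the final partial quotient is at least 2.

Repeatedly divide and take the remainder:
⌊541/170⌋ = 3, remainder 31
⌊170/31⌋ = 5, remainder 15
⌊31/15⌋ = 2, remainder 1
⌊15/1⌋ = 15, remainder 0

[3; 5, 2, 15]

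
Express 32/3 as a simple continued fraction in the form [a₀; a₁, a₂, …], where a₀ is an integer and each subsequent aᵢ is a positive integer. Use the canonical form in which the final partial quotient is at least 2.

[10; 1, 2]

32 = 10·3 + 2, so a_0 = 10
3 = 1·2 + 1, so a_1 = 1
2 = 2·1 + 0, so a_2 = 2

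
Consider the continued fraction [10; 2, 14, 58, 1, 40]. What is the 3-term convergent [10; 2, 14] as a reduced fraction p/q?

304/29

Start with 14.
2 + 1/(14/1) = 2 + 1/14 = 29/14
10 + 1/(29/14) = 10 + 14/29 = 304/29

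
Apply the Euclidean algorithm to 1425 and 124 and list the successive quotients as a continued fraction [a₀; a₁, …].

[11; 2, 30, 2]

1425 = 11·124 + 61, so a_0 = 11
124 = 2·61 + 2, so a_1 = 2
61 = 30·2 + 1, so a_2 = 30
2 = 2·1 + 0, so a_3 = 2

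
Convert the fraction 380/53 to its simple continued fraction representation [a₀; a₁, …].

[7; 5, 1, 8]

⌊380/53⌋ = 7, remainder 9
⌊53/9⌋ = 5, remainder 8
⌊9/8⌋ = 1, remainder 1
⌊8/1⌋ = 8, remainder 0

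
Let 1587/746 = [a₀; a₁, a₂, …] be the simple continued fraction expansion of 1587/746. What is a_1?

7

Run the Euclidean algorithm, recording each quotient:
1587 ÷ 746 → quotient 2, remainder 95
746 ÷ 95 → quotient 7, remainder 81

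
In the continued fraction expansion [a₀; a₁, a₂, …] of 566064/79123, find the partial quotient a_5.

3

566064 ÷ 79123 → quotient 7, remainder 12203
79123 ÷ 12203 → quotient 6, remainder 5905
12203 ÷ 5905 → quotient 2, remainder 393
5905 ÷ 393 → quotient 15, remainder 10
393 ÷ 10 → quotient 39, remainder 3
10 ÷ 3 → quotient 3, remainder 1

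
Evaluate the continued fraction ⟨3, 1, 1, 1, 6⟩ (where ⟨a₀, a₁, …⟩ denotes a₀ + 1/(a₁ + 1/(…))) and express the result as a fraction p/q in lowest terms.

73/20

a_0 = 3: 3/1
a_1 = 1: 4/1
a_2 = 1: 7/2
a_3 = 1: 11/3
a_4 = 6: 73/20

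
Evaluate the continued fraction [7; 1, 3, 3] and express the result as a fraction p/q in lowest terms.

101/13

Starting at the tail and folding back:
Start with 3.
3 + 1/(3/1) = 3 + 1/3 = 10/3
1 + 1/(10/3) = 1 + 3/10 = 13/10
7 + 1/(13/10) = 7 + 10/13 = 101/13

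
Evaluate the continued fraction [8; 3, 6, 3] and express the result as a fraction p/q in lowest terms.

Start with 3.
6 + 1/(3/1) = 6 + 1/3 = 19/3
3 + 1/(19/3) = 3 + 3/19 = 60/19
8 + 1/(60/19) = 8 + 19/60 = 499/60

499/60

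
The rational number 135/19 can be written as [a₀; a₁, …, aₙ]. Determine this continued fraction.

Apply division with remainder until the remainder is 0:
⌊135/19⌋ = 7, remainder 2
⌊19/2⌋ = 9, remainder 1
⌊2/1⌋ = 2, remainder 0

[7; 9, 2]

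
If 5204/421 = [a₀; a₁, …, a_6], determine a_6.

5204 ÷ 421 → quotient 12, remainder 152
421 ÷ 152 → quotient 2, remainder 117
152 ÷ 117 → quotient 1, remainder 35
117 ÷ 35 → quotient 3, remainder 12
35 ÷ 12 → quotient 2, remainder 11
12 ÷ 11 → quotient 1, remainder 1
11 ÷ 1 → quotient 11, remainder 0

11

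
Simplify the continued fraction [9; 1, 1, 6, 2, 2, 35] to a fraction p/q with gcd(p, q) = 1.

23297/2443

a_0 = 9: 9/1
a_1 = 1: 10/1
a_2 = 1: 19/2
a_3 = 6: 124/13
a_4 = 2: 267/28
a_5 = 2: 658/69
a_6 = 35: 23297/2443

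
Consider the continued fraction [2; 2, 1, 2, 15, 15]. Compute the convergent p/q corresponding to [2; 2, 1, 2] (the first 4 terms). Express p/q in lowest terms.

19/8

Starting at the tail and folding back:
Start with 2.
1 + 1/(2/1) = 1 + 1/2 = 3/2
2 + 1/(3/2) = 2 + 2/3 = 8/3
2 + 1/(8/3) = 2 + 3/8 = 19/8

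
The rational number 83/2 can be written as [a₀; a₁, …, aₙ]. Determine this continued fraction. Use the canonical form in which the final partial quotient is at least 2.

Apply division with remainder until the remainder is 0:
83 ÷ 2 → quotient 41, remainder 1
2 ÷ 1 → quotient 2, remainder 0

[41; 2]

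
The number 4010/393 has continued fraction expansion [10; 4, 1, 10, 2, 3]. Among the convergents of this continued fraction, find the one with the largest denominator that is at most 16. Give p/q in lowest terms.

51/5

a_0 = 10: 10/1  (≤ bound)
a_1 = 4: 41/4  (≤ bound)
a_2 = 1: 51/5  (≤ bound)
a_3 = 10: 551/54  (> 16, stop)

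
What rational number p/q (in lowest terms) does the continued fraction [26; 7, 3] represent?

Collapse the nested fraction from the inside out:
Start with 3.
7 + 1/(3/1) = 7 + 1/3 = 22/3
26 + 1/(22/3) = 26 + 3/22 = 575/22

575/22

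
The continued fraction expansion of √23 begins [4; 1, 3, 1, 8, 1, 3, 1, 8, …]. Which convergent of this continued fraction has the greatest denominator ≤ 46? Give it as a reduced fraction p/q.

211/44

a_0 = 4: 4/1  (≤ bound)
a_1 = 1: 5/1  (≤ bound)
a_2 = 3: 19/4  (≤ bound)
a_3 = 1: 24/5  (≤ bound)
a_4 = 8: 211/44  (≤ bound)
a_5 = 1: 235/49  (> 46, stop)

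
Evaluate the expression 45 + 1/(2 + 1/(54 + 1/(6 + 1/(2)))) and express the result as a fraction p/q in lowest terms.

Collapse the nested fraction from the inside out:
Start with 2.
6 + 1/(2/1) = 6 + 1/2 = 13/2
54 + 1/(13/2) = 54 + 2/13 = 704/13
2 + 1/(704/13) = 2 + 13/704 = 1421/704
45 + 1/(1421/704) = 45 + 704/1421 = 64649/1421

64649/1421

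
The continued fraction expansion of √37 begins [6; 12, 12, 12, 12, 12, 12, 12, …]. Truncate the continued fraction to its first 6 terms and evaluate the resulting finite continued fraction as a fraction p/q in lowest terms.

1555849/255780

Starting at the tail and folding back:
Start with 12.
12 + 1/(12/1) = 12 + 1/12 = 145/12
12 + 1/(145/12) = 12 + 12/145 = 1752/145
12 + 1/(1752/145) = 12 + 145/1752 = 21169/1752
12 + 1/(21169/1752) = 12 + 1752/21169 = 255780/21169
6 + 1/(255780/21169) = 6 + 21169/255780 = 1555849/255780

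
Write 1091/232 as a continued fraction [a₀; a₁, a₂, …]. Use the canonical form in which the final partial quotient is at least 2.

[4; 1, 2, 2, 1, 3, 6]

Run the Euclidean algorithm, recording each quotient:
⌊1091/232⌋ = 4, remainder 163
⌊232/163⌋ = 1, remainder 69
⌊163/69⌋ = 2, remainder 25
⌊69/25⌋ = 2, remainder 19
⌊25/19⌋ = 1, remainder 6
⌊19/6⌋ = 3, remainder 1
⌊6/1⌋ = 6, remainder 0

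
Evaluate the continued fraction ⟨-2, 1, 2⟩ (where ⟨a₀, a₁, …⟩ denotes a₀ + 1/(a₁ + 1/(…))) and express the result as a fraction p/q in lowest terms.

Start with 2.
1 + 1/(2/1) = 1 + 1/2 = 3/2
-2 + 1/(3/2) = -2 + 2/3 = -4/3

-4/3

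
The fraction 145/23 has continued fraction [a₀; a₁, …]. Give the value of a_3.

2

⌊145/23⌋ = 6, remainder 7
⌊23/7⌋ = 3, remainder 2
⌊7/2⌋ = 3, remainder 1
⌊2/1⌋ = 2, remainder 0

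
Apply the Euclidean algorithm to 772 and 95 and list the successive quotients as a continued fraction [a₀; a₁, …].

772 = 8·95 + 12, so a_0 = 8
95 = 7·12 + 11, so a_1 = 7
12 = 1·11 + 1, so a_2 = 1
11 = 11·1 + 0, so a_3 = 11

[8; 7, 1, 11]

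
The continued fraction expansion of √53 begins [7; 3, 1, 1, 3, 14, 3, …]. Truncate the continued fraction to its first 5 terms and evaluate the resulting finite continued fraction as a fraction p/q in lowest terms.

182/25

Start with 3.
1 + 1/(3/1) = 1 + 1/3 = 4/3
1 + 1/(4/3) = 1 + 3/4 = 7/4
3 + 1/(7/4) = 3 + 4/7 = 25/7
7 + 1/(25/7) = 7 + 7/25 = 182/25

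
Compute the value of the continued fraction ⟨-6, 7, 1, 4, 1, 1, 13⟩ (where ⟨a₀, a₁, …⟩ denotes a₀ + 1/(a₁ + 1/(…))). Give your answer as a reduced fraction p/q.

Work from the innermost term outward:
Start with 13.
1 + 1/(13/1) = 1 + 1/13 = 14/13
1 + 1/(14/13) = 1 + 13/14 = 27/14
4 + 1/(27/14) = 4 + 14/27 = 122/27
1 + 1/(122/27) = 1 + 27/122 = 149/122
7 + 1/(149/122) = 7 + 122/149 = 1165/149
-6 + 1/(1165/149) = -6 + 149/1165 = -6841/1165

-6841/1165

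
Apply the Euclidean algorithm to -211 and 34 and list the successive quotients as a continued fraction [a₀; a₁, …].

[-7; 1, 3, 1, 6]

⌊-211/34⌋ = -7, remainder 27
⌊34/27⌋ = 1, remainder 7
⌊27/7⌋ = 3, remainder 6
⌊7/6⌋ = 1, remainder 1
⌊6/1⌋ = 6, remainder 0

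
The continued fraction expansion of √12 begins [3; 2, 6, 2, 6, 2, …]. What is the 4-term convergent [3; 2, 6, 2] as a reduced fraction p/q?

97/28

Build up convergents one term at a time:
a_0 = 3: 3/1
a_1 = 2: 7/2
a_2 = 6: 45/13
a_3 = 2: 97/28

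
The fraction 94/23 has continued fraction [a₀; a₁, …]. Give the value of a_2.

94 ÷ 23 → quotient 4, remainder 2
23 ÷ 2 → quotient 11, remainder 1
2 ÷ 1 → quotient 2, remainder 0

2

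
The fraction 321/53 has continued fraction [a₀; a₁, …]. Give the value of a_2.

Repeatedly divide and take the remainder:
321 = 6·53 + 3, so a_0 = 6
53 = 17·3 + 2, so a_1 = 17
3 = 1·2 + 1, so a_2 = 1

1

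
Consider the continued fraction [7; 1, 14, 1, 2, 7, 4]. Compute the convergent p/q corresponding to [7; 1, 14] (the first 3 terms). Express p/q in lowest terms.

Start with 14.
1 + 1/(14/1) = 1 + 1/14 = 15/14
7 + 1/(15/14) = 7 + 14/15 = 119/15

119/15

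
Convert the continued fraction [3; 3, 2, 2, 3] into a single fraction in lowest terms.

191/58

Start with 3.
2 + 1/(3/1) = 2 + 1/3 = 7/3
2 + 1/(7/3) = 2 + 3/7 = 17/7
3 + 1/(17/7) = 3 + 7/17 = 58/17
3 + 1/(58/17) = 3 + 17/58 = 191/58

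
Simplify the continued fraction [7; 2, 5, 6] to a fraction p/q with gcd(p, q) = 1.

507/68

a_0 = 7: 7/1
a_1 = 2: 15/2
a_2 = 5: 82/11
a_3 = 6: 507/68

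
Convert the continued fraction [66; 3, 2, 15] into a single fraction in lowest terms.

7159/108

Start with 15.
2 + 1/(15/1) = 2 + 1/15 = 31/15
3 + 1/(31/15) = 3 + 15/31 = 108/31
66 + 1/(108/31) = 66 + 31/108 = 7159/108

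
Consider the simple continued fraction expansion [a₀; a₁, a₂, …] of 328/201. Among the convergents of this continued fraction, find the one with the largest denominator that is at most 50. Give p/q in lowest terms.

31/19

a_0 = 1: 1/1  (≤ bound)
a_1 = 1: 2/1  (≤ bound)
a_2 = 1: 3/2  (≤ bound)
a_3 = 1: 5/3  (≤ bound)
a_4 = 2: 13/8  (≤ bound)
a_5 = 1: 18/11  (≤ bound)
a_6 = 1: 31/19  (≤ bound)
a_7 = 10: 328/201  (> 50, stop)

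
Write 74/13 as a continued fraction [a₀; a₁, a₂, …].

[5; 1, 2, 4]

74 ÷ 13 → quotient 5, remainder 9
13 ÷ 9 → quotient 1, remainder 4
9 ÷ 4 → quotient 2, remainder 1
4 ÷ 1 → quotient 4, remainder 0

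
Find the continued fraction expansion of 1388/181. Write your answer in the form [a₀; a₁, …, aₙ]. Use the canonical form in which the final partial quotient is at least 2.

[7; 1, 2, 60]

Apply division with remainder until the remainder is 0:
1388 ÷ 181 → quotient 7, remainder 121
181 ÷ 121 → quotient 1, remainder 60
121 ÷ 60 → quotient 2, remainder 1
60 ÷ 1 → quotient 60, remainder 0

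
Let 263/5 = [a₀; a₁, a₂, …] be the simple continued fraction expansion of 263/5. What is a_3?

263 = 52·5 + 3, so a_0 = 52
5 = 1·3 + 2, so a_1 = 1
3 = 1·2 + 1, so a_2 = 1
2 = 2·1 + 0, so a_3 = 2

2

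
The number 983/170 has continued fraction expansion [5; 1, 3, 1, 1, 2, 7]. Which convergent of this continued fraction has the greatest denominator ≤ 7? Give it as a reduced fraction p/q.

List convergents until the denominator exceeds the bound:
a_0 = 5: 5/1  (≤ bound)
a_1 = 1: 6/1  (≤ bound)
a_2 = 3: 23/4  (≤ bound)
a_3 = 1: 29/5  (≤ bound)
a_4 = 1: 52/9  (> 7, stop)

29/5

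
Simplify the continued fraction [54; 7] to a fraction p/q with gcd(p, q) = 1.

379/7

a_0 = 54: 54/1
a_1 = 7: 379/7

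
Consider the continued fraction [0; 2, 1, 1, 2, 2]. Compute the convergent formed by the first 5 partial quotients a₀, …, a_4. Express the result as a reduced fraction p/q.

5/13

Start with 2.
1 + 1/(2/1) = 1 + 1/2 = 3/2
1 + 1/(3/2) = 1 + 2/3 = 5/3
2 + 1/(5/3) = 2 + 3/5 = 13/5
0 + 1/(13/5) = 0 + 5/13 = 5/13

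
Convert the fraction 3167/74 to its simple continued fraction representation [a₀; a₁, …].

3167 ÷ 74 → quotient 42, remainder 59
74 ÷ 59 → quotient 1, remainder 15
59 ÷ 15 → quotient 3, remainder 14
15 ÷ 14 → quotient 1, remainder 1
14 ÷ 1 → quotient 14, remainder 0

[42; 1, 3, 1, 14]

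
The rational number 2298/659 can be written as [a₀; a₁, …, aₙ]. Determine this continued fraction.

[3; 2, 18, 1, 7, 2]

Apply division with remainder until the remainder is 0:
2298 ÷ 659 → quotient 3, remainder 321
659 ÷ 321 → quotient 2, remainder 17
321 ÷ 17 → quotient 18, remainder 15
17 ÷ 15 → quotient 1, remainder 2
15 ÷ 2 → quotient 7, remainder 1
2 ÷ 1 → quotient 2, remainder 0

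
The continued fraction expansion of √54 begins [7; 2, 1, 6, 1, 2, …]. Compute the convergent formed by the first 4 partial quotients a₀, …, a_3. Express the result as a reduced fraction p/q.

Start with 6.
1 + 1/(6/1) = 1 + 1/6 = 7/6
2 + 1/(7/6) = 2 + 6/7 = 20/7
7 + 1/(20/7) = 7 + 7/20 = 147/20

147/20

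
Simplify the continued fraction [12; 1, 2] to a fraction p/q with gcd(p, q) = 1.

38/3

a_0 = 12: 12/1
a_1 = 1: 13/1
a_2 = 2: 38/3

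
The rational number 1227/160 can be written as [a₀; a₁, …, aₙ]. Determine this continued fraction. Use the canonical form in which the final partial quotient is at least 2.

Run the Euclidean algorithm, recording each quotient:
⌊1227/160⌋ = 7, remainder 107
⌊160/107⌋ = 1, remainder 53
⌊107/53⌋ = 2, remainder 1
⌊53/1⌋ = 53, remainder 0

[7; 1, 2, 53]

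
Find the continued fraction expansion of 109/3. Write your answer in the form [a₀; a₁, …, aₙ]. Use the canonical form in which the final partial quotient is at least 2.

109 = 36·3 + 1, so a_0 = 36
3 = 3·1 + 0, so a_1 = 3

[36; 3]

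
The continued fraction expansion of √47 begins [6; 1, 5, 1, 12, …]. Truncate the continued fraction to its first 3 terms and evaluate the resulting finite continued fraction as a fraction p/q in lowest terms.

41/6

Compute successive convergents:
a_0 = 6: 6/1
a_1 = 1: 7/1
a_2 = 5: 41/6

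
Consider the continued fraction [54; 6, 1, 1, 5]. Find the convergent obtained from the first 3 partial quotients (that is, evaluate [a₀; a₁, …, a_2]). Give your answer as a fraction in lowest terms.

Use the convergent recurrence hₖ = aₖ·hₖ₋₁ + hₖ₋₂ (and likewise for the denominators kₖ):
a_0 = 54: 54/1
a_1 = 6: 325/6
a_2 = 1: 379/7

379/7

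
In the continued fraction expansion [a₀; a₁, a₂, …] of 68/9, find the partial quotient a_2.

68 ÷ 9 → quotient 7, remainder 5
9 ÷ 5 → quotient 1, remainder 4
5 ÷ 4 → quotient 1, remainder 1

1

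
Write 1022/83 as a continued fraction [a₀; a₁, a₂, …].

⌊1022/83⌋ = 12, remainder 26
⌊83/26⌋ = 3, remainder 5
⌊26/5⌋ = 5, remainder 1
⌊5/1⌋ = 5, remainder 0

[12; 3, 5, 5]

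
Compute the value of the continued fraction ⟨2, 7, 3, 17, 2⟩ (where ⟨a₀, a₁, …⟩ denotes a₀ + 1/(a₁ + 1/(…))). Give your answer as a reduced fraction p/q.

1675/784

Compute successive convergents:
a_0 = 2: 2/1
a_1 = 7: 15/7
a_2 = 3: 47/22
a_3 = 17: 814/381
a_4 = 2: 1675/784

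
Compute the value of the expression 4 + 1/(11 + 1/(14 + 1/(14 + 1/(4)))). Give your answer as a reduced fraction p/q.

36318/8879

Compute successive convergents:
a_0 = 4: 4/1
a_1 = 11: 45/11
a_2 = 14: 634/155
a_3 = 14: 8921/2181
a_4 = 4: 36318/8879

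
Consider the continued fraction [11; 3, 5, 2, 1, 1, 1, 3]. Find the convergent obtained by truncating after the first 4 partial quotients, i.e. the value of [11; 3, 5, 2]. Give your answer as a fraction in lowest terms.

Start with 2.
5 + 1/(2/1) = 5 + 1/2 = 11/2
3 + 1/(11/2) = 3 + 2/11 = 35/11
11 + 1/(35/11) = 11 + 11/35 = 396/35

396/35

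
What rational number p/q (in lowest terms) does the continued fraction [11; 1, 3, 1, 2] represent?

a_0 = 11: 11/1
a_1 = 1: 12/1
a_2 = 3: 47/4
a_3 = 1: 59/5
a_4 = 2: 165/14

165/14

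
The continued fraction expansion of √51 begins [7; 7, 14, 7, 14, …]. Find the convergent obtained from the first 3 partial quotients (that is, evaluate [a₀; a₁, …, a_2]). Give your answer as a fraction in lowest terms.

707/99

Start with 14.
7 + 1/(14/1) = 7 + 1/14 = 99/14
7 + 1/(99/14) = 7 + 14/99 = 707/99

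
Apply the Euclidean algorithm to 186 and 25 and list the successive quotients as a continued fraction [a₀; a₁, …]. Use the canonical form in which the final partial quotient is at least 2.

Run the Euclidean algorithm, recording each quotient:
186 ÷ 25 → quotient 7, remainder 11
25 ÷ 11 → quotient 2, remainder 3
11 ÷ 3 → quotient 3, remainder 2
3 ÷ 2 → quotient 1, remainder 1
2 ÷ 1 → quotient 2, remainder 0

[7; 2, 3, 1, 2]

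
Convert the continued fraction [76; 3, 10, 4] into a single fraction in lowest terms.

Start with 4.
10 + 1/(4/1) = 10 + 1/4 = 41/4
3 + 1/(41/4) = 3 + 4/41 = 127/41
76 + 1/(127/41) = 76 + 41/127 = 9693/127

9693/127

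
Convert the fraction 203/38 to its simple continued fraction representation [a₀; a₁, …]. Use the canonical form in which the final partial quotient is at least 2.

[5; 2, 1, 12]

203 = 5·38 + 13, so a_0 = 5
38 = 2·13 + 12, so a_1 = 2
13 = 1·12 + 1, so a_2 = 1
12 = 12·1 + 0, so a_3 = 12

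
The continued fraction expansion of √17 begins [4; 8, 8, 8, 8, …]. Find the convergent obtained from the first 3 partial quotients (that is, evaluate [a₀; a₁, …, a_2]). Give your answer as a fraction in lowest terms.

268/65

a_0 = 4: 4/1
a_1 = 8: 33/8
a_2 = 8: 268/65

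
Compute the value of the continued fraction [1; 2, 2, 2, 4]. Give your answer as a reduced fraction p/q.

75/53

Start with 4.
2 + 1/(4/1) = 2 + 1/4 = 9/4
2 + 1/(9/4) = 2 + 4/9 = 22/9
2 + 1/(22/9) = 2 + 9/22 = 53/22
1 + 1/(53/22) = 1 + 22/53 = 75/53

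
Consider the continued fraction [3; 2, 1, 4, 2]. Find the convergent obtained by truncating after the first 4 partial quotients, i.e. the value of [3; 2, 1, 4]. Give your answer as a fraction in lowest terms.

Start with 4.
1 + 1/(4/1) = 1 + 1/4 = 5/4
2 + 1/(5/4) = 2 + 4/5 = 14/5
3 + 1/(14/5) = 3 + 5/14 = 47/14

47/14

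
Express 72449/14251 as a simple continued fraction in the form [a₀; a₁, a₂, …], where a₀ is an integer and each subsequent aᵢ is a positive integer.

[5; 11, 1, 14, 1, 1, 38]

72449 ÷ 14251 → quotient 5, remainder 1194
14251 ÷ 1194 → quotient 11, remainder 1117
1194 ÷ 1117 → quotient 1, remainder 77
1117 ÷ 77 → quotient 14, remainder 39
77 ÷ 39 → quotient 1, remainder 38
39 ÷ 38 → quotient 1, remainder 1
38 ÷ 1 → quotient 38, remainder 0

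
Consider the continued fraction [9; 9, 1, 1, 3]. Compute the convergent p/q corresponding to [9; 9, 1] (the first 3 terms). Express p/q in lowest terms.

Start with 1.
9 + 1/(1/1) = 9 + 1/1 = 10/1
9 + 1/(10/1) = 9 + 1/10 = 91/10

91/10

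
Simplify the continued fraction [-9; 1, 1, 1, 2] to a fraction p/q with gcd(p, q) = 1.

Collapse the nested fraction from the inside out:
Start with 2.
1 + 1/(2/1) = 1 + 1/2 = 3/2
1 + 1/(3/2) = 1 + 2/3 = 5/3
1 + 1/(5/3) = 1 + 3/5 = 8/5
-9 + 1/(8/5) = -9 + 5/8 = -67/8

-67/8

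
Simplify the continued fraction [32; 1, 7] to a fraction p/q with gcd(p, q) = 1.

Start with 7.
1 + 1/(7/1) = 1 + 1/7 = 8/7
32 + 1/(8/7) = 32 + 7/8 = 263/8

263/8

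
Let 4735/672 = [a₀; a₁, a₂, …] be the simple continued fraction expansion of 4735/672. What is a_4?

Repeatedly divide and take the remainder:
⌊4735/672⌋ = 7, remainder 31
⌊672/31⌋ = 21, remainder 21
⌊31/21⌋ = 1, remainder 10
⌊21/10⌋ = 2, remainder 1
⌊10/1⌋ = 10, remainder 0

10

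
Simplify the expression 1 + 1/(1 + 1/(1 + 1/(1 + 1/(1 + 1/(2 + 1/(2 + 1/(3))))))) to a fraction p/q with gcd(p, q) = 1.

Start with 3.
2 + 1/(3/1) = 2 + 1/3 = 7/3
2 + 1/(7/3) = 2 + 3/7 = 17/7
1 + 1/(17/7) = 1 + 7/17 = 24/17
1 + 1/(24/17) = 1 + 17/24 = 41/24
1 + 1/(41/24) = 1 + 24/41 = 65/41
1 + 1/(65/41) = 1 + 41/65 = 106/65
1 + 1/(106/65) = 1 + 65/106 = 171/106

171/106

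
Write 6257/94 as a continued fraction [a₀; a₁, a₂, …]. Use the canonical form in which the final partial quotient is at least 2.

6257 ÷ 94 → quotient 66, remainder 53
94 ÷ 53 → quotient 1, remainder 41
53 ÷ 41 → quotient 1, remainder 12
41 ÷ 12 → quotient 3, remainder 5
12 ÷ 5 → quotient 2, remainder 2
5 ÷ 2 → quotient 2, remainder 1
2 ÷ 1 → quotient 2, remainder 0

[66; 1, 1, 3, 2, 2, 2]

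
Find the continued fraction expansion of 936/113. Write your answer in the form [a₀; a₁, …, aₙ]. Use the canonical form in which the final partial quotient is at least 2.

⌊936/113⌋ = 8, remainder 32
⌊113/32⌋ = 3, remainder 17
⌊32/17⌋ = 1, remainder 15
⌊17/15⌋ = 1, remainder 2
⌊15/2⌋ = 7, remainder 1
⌊2/1⌋ = 2, remainder 0

[8; 3, 1, 1, 7, 2]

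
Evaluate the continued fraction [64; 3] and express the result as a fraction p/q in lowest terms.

Build up convergents one term at a time:
a_0 = 64: 64/1
a_1 = 3: 193/3

193/3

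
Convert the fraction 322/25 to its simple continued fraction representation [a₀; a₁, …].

Repeatedly divide and take the remainder:
322 = 12·25 + 22, so a_0 = 12
25 = 1·22 + 3, so a_1 = 1
22 = 7·3 + 1, so a_2 = 7
3 = 3·1 + 0, so a_3 = 3

[12; 1, 7, 3]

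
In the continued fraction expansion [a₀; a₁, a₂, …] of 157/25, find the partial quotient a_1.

3

⌊157/25⌋ = 6, remainder 7
⌊25/7⌋ = 3, remainder 4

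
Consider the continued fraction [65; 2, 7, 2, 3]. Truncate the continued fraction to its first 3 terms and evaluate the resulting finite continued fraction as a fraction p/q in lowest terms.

982/15

Start with 7.
2 + 1/(7/1) = 2 + 1/7 = 15/7
65 + 1/(15/7) = 65 + 7/15 = 982/15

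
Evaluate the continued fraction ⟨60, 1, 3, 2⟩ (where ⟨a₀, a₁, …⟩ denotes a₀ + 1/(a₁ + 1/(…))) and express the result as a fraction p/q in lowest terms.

Use the convergent recurrence hₖ = aₖ·hₖ₋₁ + hₖ₋₂ (and likewise for the denominators kₖ):
a_0 = 60: 60/1
a_1 = 1: 61/1
a_2 = 3: 243/4
a_3 = 2: 547/9

547/9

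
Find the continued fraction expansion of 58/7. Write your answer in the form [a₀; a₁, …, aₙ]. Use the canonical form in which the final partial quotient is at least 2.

Apply division with remainder until the remainder is 0:
58 = 8·7 + 2, so a_0 = 8
7 = 3·2 + 1, so a_1 = 3
2 = 2·1 + 0, so a_2 = 2

[8; 3, 2]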